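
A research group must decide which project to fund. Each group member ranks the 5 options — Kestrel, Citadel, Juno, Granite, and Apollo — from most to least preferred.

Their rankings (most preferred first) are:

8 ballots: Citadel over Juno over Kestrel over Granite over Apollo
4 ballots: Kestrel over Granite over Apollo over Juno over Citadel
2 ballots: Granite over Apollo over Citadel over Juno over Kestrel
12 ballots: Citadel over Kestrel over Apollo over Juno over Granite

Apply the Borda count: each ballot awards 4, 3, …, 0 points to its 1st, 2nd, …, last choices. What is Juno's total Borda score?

Borda scores:
  Kestrel: 8·2 + 4·4 + 2·0 + 12·3 = 68
  Citadel: 8·4 + 4·0 + 2·2 + 12·4 = 84
  Juno: 8·3 + 4·1 + 2·1 + 12·1 = 42
  Granite: 8·1 + 4·3 + 2·4 + 12·0 = 28
  Apollo: 8·0 + 4·2 + 2·3 + 12·2 = 38

42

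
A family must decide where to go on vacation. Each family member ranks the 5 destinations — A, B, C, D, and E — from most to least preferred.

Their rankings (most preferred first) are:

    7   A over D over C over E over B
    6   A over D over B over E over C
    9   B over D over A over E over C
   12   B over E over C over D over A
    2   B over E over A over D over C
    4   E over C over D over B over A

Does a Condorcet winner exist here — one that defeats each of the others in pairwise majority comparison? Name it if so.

B

Head-to-head results (40 voters total):
A vs B: B wins 27–13.
A vs C: A wins 24–16.
A vs D: D wins 25–15.
A vs E: A wins 22–18.
B vs C: B wins 29–11.
B vs D: B wins 23–17.
B vs E: B wins 29–11.
C vs D: D wins 24–16.
C vs E: E wins 33–7.
D vs E: D wins 22–18.
B beats each rival — A (27–13), C (29–11), D (23–17), E (29–11) — so B is the Condorcet winner.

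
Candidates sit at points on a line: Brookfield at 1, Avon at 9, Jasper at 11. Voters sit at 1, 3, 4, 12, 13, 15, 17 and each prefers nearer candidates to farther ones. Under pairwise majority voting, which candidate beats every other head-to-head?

Jasper

With single-peaked preferences on a line, the Condorcet winner is the candidate closest to the median voter.
The median voter (position 12) is closest to Jasper at 11.
Check: Jasper vs Avon — voters closer to Jasper: 4 of 7.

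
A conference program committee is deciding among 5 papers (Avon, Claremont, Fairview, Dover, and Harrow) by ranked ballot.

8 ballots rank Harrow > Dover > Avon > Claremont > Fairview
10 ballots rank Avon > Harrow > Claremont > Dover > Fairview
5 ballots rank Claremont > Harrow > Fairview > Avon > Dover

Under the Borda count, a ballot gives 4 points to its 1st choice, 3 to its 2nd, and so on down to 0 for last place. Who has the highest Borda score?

Borda scores:
  Avon: 8·2 + 10·4 + 5·1 = 61
  Claremont: 8·1 + 10·2 + 5·4 = 48
  Fairview: 8·0 + 10·0 + 5·2 = 10
  Dover: 8·3 + 10·1 + 5·0 = 34
  Harrow: 8·4 + 10·3 + 5·3 = 77
Harrow has the highest total.

Harrow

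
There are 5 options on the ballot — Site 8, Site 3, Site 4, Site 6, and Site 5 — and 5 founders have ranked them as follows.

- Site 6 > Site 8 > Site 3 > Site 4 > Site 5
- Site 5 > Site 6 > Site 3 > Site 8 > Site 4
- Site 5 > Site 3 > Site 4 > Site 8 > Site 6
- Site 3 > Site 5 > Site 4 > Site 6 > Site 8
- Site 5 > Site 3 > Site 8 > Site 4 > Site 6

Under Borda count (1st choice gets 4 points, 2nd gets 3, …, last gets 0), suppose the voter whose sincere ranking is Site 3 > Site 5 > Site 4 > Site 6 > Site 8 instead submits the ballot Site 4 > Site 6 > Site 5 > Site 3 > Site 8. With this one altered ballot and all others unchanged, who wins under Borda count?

Borda totals with the altered ballot: Site 8 7, Site 3 11, Site 4 8, Site 6 10, Site 5 14.
The winner is unchanged: still Site 5.

Site 5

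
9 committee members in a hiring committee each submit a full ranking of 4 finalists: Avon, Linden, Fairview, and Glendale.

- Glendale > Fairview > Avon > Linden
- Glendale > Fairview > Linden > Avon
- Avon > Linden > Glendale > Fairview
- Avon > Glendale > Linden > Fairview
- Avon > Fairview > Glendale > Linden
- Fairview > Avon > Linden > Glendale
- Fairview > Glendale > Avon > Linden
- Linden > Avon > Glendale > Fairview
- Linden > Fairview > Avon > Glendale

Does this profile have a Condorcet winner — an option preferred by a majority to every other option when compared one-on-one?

No

Head-to-head results (9 voters total):
Avon vs Linden: Avon wins 6–3.
Avon vs Fairview: Fairview wins 5–4.
Avon vs Glendale: Avon wins 6–3.
Linden vs Fairview: Fairview wins 5–4.
Linden vs Glendale: Glendale wins 5–4.
Fairview vs Glendale: Glendale wins 5–4.
No candidate beats all others: Avon beats Glendale beats Fairview beats Avon, a majority cycle.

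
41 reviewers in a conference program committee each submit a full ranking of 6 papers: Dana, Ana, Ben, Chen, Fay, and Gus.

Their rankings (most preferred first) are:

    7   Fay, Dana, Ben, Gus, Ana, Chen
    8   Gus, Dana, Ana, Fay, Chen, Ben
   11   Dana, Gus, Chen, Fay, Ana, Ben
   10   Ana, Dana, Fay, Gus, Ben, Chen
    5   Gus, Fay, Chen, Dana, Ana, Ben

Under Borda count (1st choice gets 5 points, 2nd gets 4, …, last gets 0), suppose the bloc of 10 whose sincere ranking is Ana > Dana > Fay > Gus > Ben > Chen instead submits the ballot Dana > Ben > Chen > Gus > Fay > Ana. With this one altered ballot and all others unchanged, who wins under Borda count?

Dana

Borda totals with the altered ballot: Dana 175, Ana 47, Ben 61, Chen 86, Fay 103, Gus 143.
The winner is unchanged: still Dana.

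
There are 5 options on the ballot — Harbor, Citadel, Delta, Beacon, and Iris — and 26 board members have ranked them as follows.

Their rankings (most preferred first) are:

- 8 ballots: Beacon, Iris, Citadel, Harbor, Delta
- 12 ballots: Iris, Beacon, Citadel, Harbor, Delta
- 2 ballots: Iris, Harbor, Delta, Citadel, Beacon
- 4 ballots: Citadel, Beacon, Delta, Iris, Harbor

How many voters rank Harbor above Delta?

Ballots ranking Harbor above Delta: 8+12+2 = 22.
Ballots ranking Delta above Harbor: 4.
So 22 of 26 voters prefer Harbor to Delta.

22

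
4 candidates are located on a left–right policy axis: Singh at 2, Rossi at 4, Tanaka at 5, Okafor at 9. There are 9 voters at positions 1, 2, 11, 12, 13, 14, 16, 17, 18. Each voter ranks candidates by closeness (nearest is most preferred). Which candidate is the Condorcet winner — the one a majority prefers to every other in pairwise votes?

Okafor

With single-peaked preferences on a line, the Condorcet winner is the candidate closest to the median voter.
The median voter (position 13) is closest to Okafor at 9.
Check: Okafor vs Tanaka — voters closer to Okafor: 7 of 9.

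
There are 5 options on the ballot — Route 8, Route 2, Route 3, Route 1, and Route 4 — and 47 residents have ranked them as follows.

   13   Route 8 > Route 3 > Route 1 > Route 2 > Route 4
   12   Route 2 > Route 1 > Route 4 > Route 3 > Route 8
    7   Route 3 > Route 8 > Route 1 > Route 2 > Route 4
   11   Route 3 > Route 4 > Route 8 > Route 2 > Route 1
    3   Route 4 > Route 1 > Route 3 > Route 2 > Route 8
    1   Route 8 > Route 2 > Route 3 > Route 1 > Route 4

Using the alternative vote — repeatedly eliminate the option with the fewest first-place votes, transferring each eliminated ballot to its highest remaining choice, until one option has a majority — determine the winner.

Round 1: Route 3 18, Route 8 14, Route 2 12, Route 4 3, Route 1 0. Route 1 has the fewest and is eliminated.
Round 2: Route 3 18, Route 8 14, Route 2 12, Route 4 3. Route 4 has the fewest and is eliminated.
Round 3: Route 3 21, Route 8 14, Route 2 12. Route 2 has the fewest and is eliminated.
Round 4: Route 3 33, Route 8 14. Route 3 has a majority.

Route 3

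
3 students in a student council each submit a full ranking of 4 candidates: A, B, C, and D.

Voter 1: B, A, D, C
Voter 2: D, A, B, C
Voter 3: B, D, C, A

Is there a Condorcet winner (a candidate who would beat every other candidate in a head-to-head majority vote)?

Head-to-head results (3 voters total):
A vs B: B wins 2–1.
A vs C: A wins 2–1.
A vs D: D wins 2–1.
B vs C: B wins 3–0.
B vs D: B wins 2–1.
C vs D: D wins 3–0.
B beats each rival — A (2–1), C (3–0), D (2–1) — so B is the Condorcet winner.

Yes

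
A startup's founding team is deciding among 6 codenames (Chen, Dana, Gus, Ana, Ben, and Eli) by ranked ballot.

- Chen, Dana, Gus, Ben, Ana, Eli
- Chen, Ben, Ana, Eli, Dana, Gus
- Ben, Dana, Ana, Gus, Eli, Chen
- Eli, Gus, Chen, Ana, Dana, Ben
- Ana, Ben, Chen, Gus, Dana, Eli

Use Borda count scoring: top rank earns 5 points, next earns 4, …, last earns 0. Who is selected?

Chen

Borda scores:
  Chen: 5 + 5 + 0 + 3 + 3 = 16
  Dana: 4 + 1 + 4 + 1 + 1 = 11
  Gus: 3 + 0 + 2 + 4 + 2 = 11
  Ana: 1 + 3 + 3 + 2 + 5 = 14
  Ben: 2 + 4 + 5 + 0 + 4 = 15
  Eli: 0 + 2 + 1 + 5 + 0 = 8
Chen has the highest total.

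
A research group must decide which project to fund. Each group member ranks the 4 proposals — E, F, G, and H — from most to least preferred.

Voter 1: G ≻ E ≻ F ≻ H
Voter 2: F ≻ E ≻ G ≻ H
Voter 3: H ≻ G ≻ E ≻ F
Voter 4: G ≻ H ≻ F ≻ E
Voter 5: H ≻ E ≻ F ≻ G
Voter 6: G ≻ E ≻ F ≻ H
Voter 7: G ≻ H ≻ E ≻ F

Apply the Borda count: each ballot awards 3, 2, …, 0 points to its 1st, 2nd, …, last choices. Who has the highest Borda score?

Borda scores:
  E: 2 + 2 + 1 + 0 + 2 + 2 + 1 = 10
  F: 1 + 3 + 0 + 1 + 1 + 1 + 0 = 7
  G: 3 + 1 + 2 + 3 + 0 + 3 + 3 = 15
  H: 0 + 0 + 3 + 2 + 3 + 0 + 2 = 10
G has the highest total.

G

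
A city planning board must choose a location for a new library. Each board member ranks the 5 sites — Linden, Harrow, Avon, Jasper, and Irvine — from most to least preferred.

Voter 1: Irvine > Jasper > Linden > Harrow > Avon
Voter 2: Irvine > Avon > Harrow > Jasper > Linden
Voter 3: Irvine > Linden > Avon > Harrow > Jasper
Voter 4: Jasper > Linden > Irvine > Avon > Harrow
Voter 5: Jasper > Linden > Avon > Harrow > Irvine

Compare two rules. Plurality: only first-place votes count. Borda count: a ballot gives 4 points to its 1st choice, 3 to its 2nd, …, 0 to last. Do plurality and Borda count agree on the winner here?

Yes

Plurality first-place counts: Linden 0, Harrow 0, Avon 0, Jasper 2, Irvine 3 → Irvine.
Borda totals: Linden 11, Harrow 5, Avon 8, Jasper 12, Irvine 14 → Irvine.
The two rules agree on Irvine.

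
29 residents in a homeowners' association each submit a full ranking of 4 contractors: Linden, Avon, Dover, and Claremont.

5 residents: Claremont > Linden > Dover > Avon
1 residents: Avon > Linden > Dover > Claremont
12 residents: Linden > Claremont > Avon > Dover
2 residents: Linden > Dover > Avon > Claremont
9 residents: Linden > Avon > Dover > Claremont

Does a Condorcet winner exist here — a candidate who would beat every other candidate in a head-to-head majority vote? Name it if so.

Head-to-head results (29 voters total):
Linden vs Avon: Linden wins 28–1.
Linden vs Dover: Linden wins 29–0.
Linden vs Claremont: Linden wins 24–5.
Avon vs Dover: Avon wins 22–7.
Avon vs Claremont: Claremont wins 17–12.
Dover vs Claremont: Claremont wins 17–12.
Linden beats each rival — Avon (28–1), Dover (29–0), Claremont (24–5) — so Linden is the Condorcet winner.

Linden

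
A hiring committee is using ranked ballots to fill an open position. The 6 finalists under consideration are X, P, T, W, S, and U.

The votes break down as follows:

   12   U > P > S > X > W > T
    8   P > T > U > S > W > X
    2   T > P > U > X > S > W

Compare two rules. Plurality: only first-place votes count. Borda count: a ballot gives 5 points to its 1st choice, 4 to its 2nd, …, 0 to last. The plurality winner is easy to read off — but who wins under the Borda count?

Plurality first-place counts: X 0, P 8, T 2, W 0, S 0, U 12 → U.
Borda totals: X 28, P 96, T 42, W 20, S 54, U 90 → P.

P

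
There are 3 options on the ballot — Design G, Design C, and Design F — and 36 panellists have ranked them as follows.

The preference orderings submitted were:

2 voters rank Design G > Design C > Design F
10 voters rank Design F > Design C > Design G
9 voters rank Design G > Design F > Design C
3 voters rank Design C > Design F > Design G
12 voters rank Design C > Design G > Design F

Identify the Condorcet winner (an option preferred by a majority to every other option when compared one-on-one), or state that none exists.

None — there is no Condorcet winner

Head-to-head results (36 voters total):
Design G vs Design C: Design C wins 25–11.
Design G vs Design F: Design G wins 23–13.
Design C vs Design F: Design F wins 19–17.
No candidate beats all others: Design G beats Design F beats Design C beats Design G, a majority cycle.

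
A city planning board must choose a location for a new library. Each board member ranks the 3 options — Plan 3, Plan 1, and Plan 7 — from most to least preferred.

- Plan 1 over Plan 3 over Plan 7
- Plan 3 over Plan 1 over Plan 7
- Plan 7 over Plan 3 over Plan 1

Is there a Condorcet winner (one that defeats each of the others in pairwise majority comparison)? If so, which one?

Plan 3

Head-to-head results (3 voters total):
Plan 3 vs Plan 1: Plan 3 wins 2–1.
Plan 3 vs Plan 7: Plan 3 wins 2–1.
Plan 1 vs Plan 7: Plan 1 wins 2–1.
Plan 3 beats each rival — Plan 1 (2–1), Plan 7 (2–1) — so Plan 3 is the Condorcet winner.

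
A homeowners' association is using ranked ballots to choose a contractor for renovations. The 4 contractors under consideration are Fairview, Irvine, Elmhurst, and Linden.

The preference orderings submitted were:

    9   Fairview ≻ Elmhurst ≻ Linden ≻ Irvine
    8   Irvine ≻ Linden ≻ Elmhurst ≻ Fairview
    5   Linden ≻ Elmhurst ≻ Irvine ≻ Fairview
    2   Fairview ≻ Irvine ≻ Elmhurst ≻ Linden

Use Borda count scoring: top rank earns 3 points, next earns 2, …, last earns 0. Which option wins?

Linden

Borda scores:
  Fairview: 9·3 + 8·0 + 5·0 + 2·3 = 33
  Irvine: 9·0 + 8·3 + 5·1 + 2·2 = 33
  Elmhurst: 9·2 + 8·1 + 5·2 + 2·1 = 38
  Linden: 9·1 + 8·2 + 5·3 + 2·0 = 40
Linden has the highest total.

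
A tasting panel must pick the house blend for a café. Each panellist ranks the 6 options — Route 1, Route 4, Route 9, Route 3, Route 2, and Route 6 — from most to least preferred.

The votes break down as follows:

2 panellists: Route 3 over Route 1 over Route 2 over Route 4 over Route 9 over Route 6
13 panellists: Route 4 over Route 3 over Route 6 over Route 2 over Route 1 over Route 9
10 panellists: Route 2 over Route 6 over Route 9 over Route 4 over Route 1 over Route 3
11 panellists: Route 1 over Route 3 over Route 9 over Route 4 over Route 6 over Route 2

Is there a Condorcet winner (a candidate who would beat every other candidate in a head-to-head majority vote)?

No

Head-to-head results (36 voters total):
Route 1 vs Route 4: Route 4 wins 23–13.
Route 1 vs Route 9: Route 1 wins 26–10.
Route 1 vs Route 3: Route 1 wins 21–15.
Route 1 vs Route 2: Route 2 wins 23–13.
Route 1 vs Route 6: Route 6 wins 23–13.
Route 4 vs Route 9: Route 9 wins 21–15.
Route 4 vs Route 3: Route 4 wins 23–13.
Route 4 vs Route 2: Route 4 wins 24–12.
Route 4 vs Route 6: Route 4 wins 26–10.
Route 9 vs Route 3: Route 3 wins 26–10.
Route 9 vs Route 2: Route 2 wins 25–11.
Route 9 vs Route 6: Route 6 wins 23–13.
Route 3 vs Route 2: Route 3 wins 26–10.
Route 3 vs Route 6: Route 3 wins 26–10.
Route 2 vs Route 6: Route 6 wins 24–12.
No candidate beats all others: Route 1 beats Route 9 beats Route 4 beats Route 1, a majority cycle.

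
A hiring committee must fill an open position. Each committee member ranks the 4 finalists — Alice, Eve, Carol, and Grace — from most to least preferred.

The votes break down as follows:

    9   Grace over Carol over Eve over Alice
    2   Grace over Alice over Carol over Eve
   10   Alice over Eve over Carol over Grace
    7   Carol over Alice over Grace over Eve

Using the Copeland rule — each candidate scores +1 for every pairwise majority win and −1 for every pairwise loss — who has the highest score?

Carol

Pairwise results:
  Alice vs Eve: Alice wins 19–9.
  Alice vs Carol: Carol wins 16–12.
  Alice vs Grace: Alice wins 17–11.
  Eve vs Carol: Carol wins 18–10.
  Eve vs Grace: Grace wins 18–10.
  Carol vs Grace: Carol wins 17–11.
Copeland scores (wins − losses):
  Alice: 2 − 1 = 1
  Eve: 0 − 3 = -3
  Carol: 3 − 0 = 3
  Grace: 1 − 2 = -1
Carol has the best Copeland score.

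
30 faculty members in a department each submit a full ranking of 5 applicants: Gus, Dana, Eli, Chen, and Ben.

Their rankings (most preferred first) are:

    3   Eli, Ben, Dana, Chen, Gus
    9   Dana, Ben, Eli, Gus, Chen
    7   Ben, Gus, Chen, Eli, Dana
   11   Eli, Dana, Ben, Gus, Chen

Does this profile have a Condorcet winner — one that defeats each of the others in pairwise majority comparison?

No

Head-to-head results (30 voters total):
Gus vs Dana: Dana wins 23–7.
Gus vs Eli: Eli wins 23–7.
Gus vs Chen: Gus wins 27–3.
Gus vs Ben: Ben wins 30–0.
Dana vs Eli: Eli wins 21–9.
Dana vs Chen: Dana wins 23–7.
Dana vs Ben: Dana wins 20–10.
Eli vs Chen: Eli wins 23–7.
Eli vs Ben: Ben wins 16–14.
Chen vs Ben: Ben wins 30–0.
No candidate beats all others: Dana beats Ben beats Eli beats Dana, a majority cycle.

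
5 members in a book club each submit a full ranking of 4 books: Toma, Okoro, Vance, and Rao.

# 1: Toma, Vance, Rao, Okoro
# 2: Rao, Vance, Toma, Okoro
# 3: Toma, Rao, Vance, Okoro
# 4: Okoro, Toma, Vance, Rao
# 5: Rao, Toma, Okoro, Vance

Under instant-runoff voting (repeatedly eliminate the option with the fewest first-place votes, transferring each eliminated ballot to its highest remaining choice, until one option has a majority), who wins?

Round 1: Toma 2, Rao 2, Okoro 1, Vance 0. Vance has the fewest and is eliminated.
Round 2: Toma 2, Rao 2, Okoro 1. Okoro has the fewest and is eliminated.
Round 3: Toma 3, Rao 2. Toma has a majority.

Toma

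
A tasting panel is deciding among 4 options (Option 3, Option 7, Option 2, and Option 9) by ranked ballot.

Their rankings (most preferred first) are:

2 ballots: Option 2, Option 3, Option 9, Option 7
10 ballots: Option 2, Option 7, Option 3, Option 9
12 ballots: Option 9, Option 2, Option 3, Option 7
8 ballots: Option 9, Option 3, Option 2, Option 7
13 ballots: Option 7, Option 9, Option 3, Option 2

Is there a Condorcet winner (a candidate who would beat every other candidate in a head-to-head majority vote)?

Head-to-head results (45 voters total):
Option 3 vs Option 7: Option 7 wins 23–22.
Option 3 vs Option 2: Option 2 wins 24–21.
Option 3 vs Option 9: Option 9 wins 33–12.
Option 7 vs Option 2: Option 2 wins 32–13.
Option 7 vs Option 9: Option 7 wins 23–22.
Option 2 vs Option 9: Option 9 wins 33–12.
No candidate beats all others: Option 7 beats Option 9 beats Option 2 beats Option 7, a majority cycle.

No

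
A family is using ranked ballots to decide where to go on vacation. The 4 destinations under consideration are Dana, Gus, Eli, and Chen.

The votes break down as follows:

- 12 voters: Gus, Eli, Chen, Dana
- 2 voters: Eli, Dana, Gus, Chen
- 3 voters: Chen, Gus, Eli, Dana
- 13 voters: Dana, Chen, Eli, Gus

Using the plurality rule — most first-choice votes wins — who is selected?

Dana

First-place vote totals:
  Dana: 13
  Gus: 12
  Eli: 2
  Chen: 3
Dana has the most first-place votes.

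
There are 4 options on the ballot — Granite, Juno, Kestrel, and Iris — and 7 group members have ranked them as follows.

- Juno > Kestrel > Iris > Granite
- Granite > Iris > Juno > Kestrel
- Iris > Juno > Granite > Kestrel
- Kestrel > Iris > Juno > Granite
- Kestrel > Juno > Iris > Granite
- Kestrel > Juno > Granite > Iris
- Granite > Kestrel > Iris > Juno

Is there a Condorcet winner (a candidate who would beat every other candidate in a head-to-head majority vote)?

Head-to-head results (7 voters total):
Granite vs Juno: Juno wins 5–2.
Granite vs Kestrel: Kestrel wins 4–3.
Granite vs Iris: Iris wins 4–3.
Juno vs Kestrel: Kestrel wins 4–3.
Juno vs Iris: Iris wins 4–3.
Kestrel vs Iris: Kestrel wins 5–2.
Kestrel beats each rival — Granite (4–3), Juno (4–3), Iris (5–2) — so Kestrel is the Condorcet winner.

Yes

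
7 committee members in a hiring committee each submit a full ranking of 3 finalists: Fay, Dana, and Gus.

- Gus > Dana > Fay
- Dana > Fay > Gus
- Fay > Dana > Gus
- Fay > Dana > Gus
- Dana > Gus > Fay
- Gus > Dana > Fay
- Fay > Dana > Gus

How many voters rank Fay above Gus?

Ballots ranking Fay above Gus: 4.
Ballots ranking Gus above Fay: 3.
So 4 of 7 voters prefer Fay to Gus.

4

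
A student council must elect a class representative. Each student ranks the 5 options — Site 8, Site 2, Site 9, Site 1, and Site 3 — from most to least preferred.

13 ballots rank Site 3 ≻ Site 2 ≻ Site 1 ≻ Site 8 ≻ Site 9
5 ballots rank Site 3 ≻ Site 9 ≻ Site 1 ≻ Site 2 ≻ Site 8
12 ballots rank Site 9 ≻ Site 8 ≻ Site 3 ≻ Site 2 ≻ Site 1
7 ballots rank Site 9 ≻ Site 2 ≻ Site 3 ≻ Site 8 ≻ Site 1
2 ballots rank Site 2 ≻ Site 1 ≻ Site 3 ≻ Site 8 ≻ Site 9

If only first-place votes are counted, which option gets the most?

First-place vote totals:
  Site 8: 0
  Site 2: 2
  Site 9: 19
  Site 1: 0
  Site 3: 18
Site 9 has the most first-place votes.

Site 9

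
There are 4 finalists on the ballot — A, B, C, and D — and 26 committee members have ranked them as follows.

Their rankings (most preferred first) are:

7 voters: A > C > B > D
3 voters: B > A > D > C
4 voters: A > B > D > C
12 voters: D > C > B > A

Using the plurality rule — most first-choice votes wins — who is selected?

D

First-place vote totals:
  A: 11
  B: 3
  C: 0
  D: 12
D has the most first-place votes.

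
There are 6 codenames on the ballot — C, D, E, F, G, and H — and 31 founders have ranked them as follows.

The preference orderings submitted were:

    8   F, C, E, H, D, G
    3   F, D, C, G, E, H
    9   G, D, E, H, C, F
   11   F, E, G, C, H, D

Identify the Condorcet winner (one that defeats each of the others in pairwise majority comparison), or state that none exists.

F

Head-to-head results (31 voters total):
C vs D: C wins 19–12.
C vs E: E wins 20–11.
C vs F: F wins 22–9.
C vs G: G wins 20–11.
C vs H: C wins 22–9.
D vs E: E wins 19–12.
D vs F: F wins 22–9.
D vs G: G wins 20–11.
D vs H: H wins 19–12.
E vs F: F wins 22–9.
E vs G: E wins 19–12.
E vs H: E wins 31–0.
F vs G: F wins 22–9.
F vs H: F wins 22–9.
G vs H: G wins 23–8.
F beats each rival — C (22–9), D (22–9), E (22–9), G (22–9), H (22–9) — so F is the Condorcet winner.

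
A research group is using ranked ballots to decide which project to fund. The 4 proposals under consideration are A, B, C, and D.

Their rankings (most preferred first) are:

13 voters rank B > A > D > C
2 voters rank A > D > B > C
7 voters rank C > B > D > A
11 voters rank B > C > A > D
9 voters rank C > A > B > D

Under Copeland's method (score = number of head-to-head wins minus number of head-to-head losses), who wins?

B

Pairwise results:
  A vs B: B wins 31–11.
  A vs C: C wins 27–15.
  A vs D: A wins 35–7.
  B vs C: B wins 26–16.
  B vs D: B wins 40–2.
  C vs D: C wins 27–15.
Copeland scores (wins − losses):
  A: 1 − 2 = -1
  B: 3 − 0 = 3
  C: 2 − 1 = 1
  D: 0 − 3 = -3
B has the best Copeland score.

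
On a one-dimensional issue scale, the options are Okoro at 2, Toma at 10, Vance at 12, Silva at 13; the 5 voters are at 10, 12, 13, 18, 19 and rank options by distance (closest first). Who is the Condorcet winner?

Silva

With single-peaked preferences on a line, the Condorcet winner is the candidate closest to the median voter.
The median voter (position 13) is closest to Silva at 13.
Check: Silva vs Okoro — voters closer to Silva: 5 of 5.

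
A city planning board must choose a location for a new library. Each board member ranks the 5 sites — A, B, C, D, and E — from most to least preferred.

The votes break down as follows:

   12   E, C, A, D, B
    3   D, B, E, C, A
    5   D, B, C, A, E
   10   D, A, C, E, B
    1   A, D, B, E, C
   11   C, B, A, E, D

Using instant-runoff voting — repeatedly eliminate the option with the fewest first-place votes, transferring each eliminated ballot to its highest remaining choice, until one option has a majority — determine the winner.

Round 1: D 18, E 12, C 11, A 1, B 0. B has the fewest and is eliminated.
Round 2: D 18, E 12, C 11, A 1. A has the fewest and is eliminated.
Round 3: D 19, E 12, C 11. C has the fewest and is eliminated.
Round 4: E 23, D 19. E has a majority.

E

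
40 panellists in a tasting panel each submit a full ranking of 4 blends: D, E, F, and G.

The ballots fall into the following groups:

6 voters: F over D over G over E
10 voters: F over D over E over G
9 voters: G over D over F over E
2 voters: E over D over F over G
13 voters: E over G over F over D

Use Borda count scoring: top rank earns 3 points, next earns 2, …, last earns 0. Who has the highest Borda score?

Borda scores:
  D: 6·2 + 10·2 + 9·2 + 2·2 + 13·0 = 54
  E: 6·0 + 10·1 + 9·0 + 2·3 + 13·3 = 55
  F: 6·3 + 10·3 + 9·1 + 2·1 + 13·1 = 72
  G: 6·1 + 10·0 + 9·3 + 2·0 + 13·2 = 59
F has the highest total.

F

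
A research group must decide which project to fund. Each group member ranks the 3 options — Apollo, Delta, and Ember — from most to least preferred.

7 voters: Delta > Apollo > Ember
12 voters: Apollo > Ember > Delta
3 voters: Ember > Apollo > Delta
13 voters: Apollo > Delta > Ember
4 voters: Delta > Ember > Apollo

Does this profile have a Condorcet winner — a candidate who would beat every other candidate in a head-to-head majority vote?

Head-to-head results (39 voters total):
Apollo vs Delta: Apollo wins 28–11.
Apollo vs Ember: Apollo wins 32–7.
Delta vs Ember: Delta wins 24–15.
Apollo beats each rival — Delta (28–11), Ember (32–7) — so Apollo is the Condorcet winner.

Yes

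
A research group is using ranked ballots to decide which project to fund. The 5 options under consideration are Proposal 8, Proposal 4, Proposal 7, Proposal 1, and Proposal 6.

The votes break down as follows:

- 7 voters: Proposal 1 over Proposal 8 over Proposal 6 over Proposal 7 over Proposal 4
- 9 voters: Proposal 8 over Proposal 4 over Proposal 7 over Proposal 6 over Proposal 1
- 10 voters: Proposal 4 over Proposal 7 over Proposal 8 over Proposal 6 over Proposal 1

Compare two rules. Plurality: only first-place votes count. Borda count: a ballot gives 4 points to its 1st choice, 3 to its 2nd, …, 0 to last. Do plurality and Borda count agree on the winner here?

Plurality first-place counts: Proposal 8 9, Proposal 4 10, Proposal 7 0, Proposal 1 7, Proposal 6 0 → Proposal 4.
Borda totals: Proposal 8 77, Proposal 4 67, Proposal 7 55, Proposal 1 28, Proposal 6 33 → Proposal 8.
The two rules disagree: plurality picks Proposal 4, Borda picks Proposal 8.

No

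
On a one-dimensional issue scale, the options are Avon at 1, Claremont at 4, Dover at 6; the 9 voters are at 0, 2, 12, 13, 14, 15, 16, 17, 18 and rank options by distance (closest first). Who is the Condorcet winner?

Dover

With single-peaked preferences on a line, the Condorcet winner is the candidate closest to the median voter.
The median voter (position 14) is closest to Dover at 6.
Check: Dover vs Claremont — voters closer to Dover: 7 of 9.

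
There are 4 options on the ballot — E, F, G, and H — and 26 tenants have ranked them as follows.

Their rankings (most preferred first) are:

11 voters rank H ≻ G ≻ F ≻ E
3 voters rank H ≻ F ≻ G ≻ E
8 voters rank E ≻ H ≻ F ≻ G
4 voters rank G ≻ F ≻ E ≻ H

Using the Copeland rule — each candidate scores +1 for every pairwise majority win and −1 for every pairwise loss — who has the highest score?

H

Pairwise results:
  E vs F: F wins 18–8.
  E vs G: G wins 18–8.
  E vs H: H wins 14–12.
  F vs G: G wins 15–11.
  F vs H: H wins 22–4.
  G vs H: H wins 22–4.
Copeland scores (wins − losses):
  E: 0 − 3 = -3
  F: 1 − 2 = -1
  G: 2 − 1 = 1
  H: 3 − 0 = 3
H has the best Copeland score.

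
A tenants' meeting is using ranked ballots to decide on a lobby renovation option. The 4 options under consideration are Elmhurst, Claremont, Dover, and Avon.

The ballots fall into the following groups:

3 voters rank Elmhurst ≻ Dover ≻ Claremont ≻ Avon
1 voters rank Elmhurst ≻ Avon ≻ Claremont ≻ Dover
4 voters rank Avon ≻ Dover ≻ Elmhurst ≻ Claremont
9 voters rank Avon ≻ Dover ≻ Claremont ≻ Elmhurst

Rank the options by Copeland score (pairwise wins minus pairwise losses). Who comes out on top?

Avon

Pairwise results:
  Elmhurst vs Claremont: Claremont wins 9–8.
  Elmhurst vs Dover: Dover wins 13–4.
  Elmhurst vs Avon: Avon wins 13–4.
  Claremont vs Dover: Dover wins 16–1.
  Claremont vs Avon: Avon wins 14–3.
  Dover vs Avon: Avon wins 14–3.
Copeland scores (wins − losses):
  Elmhurst: 0 − 3 = -3
  Claremont: 1 − 2 = -1
  Dover: 2 − 1 = 1
  Avon: 3 − 0 = 3
Avon has the best Copeland score.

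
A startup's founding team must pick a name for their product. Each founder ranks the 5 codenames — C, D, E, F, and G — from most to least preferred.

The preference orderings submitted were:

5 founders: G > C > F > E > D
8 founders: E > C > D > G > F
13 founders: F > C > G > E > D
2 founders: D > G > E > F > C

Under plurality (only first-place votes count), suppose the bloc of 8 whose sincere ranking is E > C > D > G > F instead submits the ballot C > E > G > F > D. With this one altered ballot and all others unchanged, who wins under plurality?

First-place totals with the altered ballot: C 8, D 2, E 0, F 13, G 5.
The winner is unchanged: still F.

F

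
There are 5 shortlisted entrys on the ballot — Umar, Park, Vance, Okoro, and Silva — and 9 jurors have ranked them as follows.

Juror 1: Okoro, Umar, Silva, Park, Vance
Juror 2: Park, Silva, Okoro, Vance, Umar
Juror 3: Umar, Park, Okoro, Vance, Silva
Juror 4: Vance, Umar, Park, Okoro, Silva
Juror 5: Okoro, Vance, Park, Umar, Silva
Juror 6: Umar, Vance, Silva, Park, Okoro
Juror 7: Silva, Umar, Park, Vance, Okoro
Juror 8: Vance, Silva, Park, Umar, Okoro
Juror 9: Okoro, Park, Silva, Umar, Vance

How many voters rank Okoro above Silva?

5

Ballots ranking Okoro above Silva: 5.
Ballots ranking Silva above Okoro: 4.
So 5 of 9 voters prefer Okoro to Silva.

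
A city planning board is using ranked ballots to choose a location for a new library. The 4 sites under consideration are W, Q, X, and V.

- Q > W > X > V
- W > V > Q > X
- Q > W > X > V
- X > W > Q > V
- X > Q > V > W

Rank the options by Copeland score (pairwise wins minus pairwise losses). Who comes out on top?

Pairwise results:
  W vs Q: Q wins 3–2.
  W vs X: W wins 3–2.
  W vs V: W wins 4–1.
  Q vs X: Q wins 3–2.
  Q vs V: Q wins 4–1.
  X vs V: X wins 4–1.
Copeland scores (wins − losses):
  W: 2 − 1 = 1
  Q: 3 − 0 = 3
  X: 1 − 2 = -1
  V: 0 − 3 = -3
Q has the best Copeland score.

Q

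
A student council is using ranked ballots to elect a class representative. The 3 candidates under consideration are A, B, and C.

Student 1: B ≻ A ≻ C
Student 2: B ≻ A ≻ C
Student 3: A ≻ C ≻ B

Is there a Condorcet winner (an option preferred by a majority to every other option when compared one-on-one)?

Yes

Head-to-head results (3 voters total):
A vs B: B wins 2–1.
A vs C: A wins 3–0.
B vs C: B wins 2–1.
B beats each rival — A (2–1), C (2–1) — so B is the Condorcet winner.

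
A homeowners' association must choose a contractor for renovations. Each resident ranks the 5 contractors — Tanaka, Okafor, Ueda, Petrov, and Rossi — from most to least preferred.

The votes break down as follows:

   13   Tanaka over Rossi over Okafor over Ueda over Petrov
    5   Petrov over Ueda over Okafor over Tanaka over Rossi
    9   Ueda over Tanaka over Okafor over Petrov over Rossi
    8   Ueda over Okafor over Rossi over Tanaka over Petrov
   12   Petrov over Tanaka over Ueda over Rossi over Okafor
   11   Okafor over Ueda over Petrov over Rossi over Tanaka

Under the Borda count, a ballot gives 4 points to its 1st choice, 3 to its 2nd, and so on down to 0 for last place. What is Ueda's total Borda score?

153

Borda scores:
  Tanaka: 13·4 + 5·1 + 9·3 + 8·1 + 12·3 + 11·0 = 128
  Okafor: 13·2 + 5·2 + 9·2 + 8·3 + 12·0 + 11·4 = 122
  Ueda: 13·1 + 5·3 + 9·4 + 8·4 + 12·2 + 11·3 = 153
  Petrov: 13·0 + 5·4 + 9·1 + 8·0 + 12·4 + 11·2 = 99
  Rossi: 13·3 + 5·0 + 9·0 + 8·2 + 12·1 + 11·1 = 78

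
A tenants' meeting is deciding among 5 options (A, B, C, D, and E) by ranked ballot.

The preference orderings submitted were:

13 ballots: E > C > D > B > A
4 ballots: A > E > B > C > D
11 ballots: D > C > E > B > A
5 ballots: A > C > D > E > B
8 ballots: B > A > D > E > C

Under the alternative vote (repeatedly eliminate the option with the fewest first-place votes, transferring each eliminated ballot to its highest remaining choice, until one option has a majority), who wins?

E

Round 1: E 13, D 11, A 9, B 8, C 0. C has the fewest and is eliminated.
Round 2: E 13, D 11, A 9, B 8. B has the fewest and is eliminated.
Round 3: A 17, E 13, D 11. D has the fewest and is eliminated.
Round 4: E 24, A 17. E has a majority.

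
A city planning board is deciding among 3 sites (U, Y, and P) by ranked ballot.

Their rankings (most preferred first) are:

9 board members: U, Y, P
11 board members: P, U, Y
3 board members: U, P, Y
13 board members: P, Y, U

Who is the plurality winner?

P

First-place vote totals:
  U: 12
  Y: 0
  P: 24
P has the most first-place votes.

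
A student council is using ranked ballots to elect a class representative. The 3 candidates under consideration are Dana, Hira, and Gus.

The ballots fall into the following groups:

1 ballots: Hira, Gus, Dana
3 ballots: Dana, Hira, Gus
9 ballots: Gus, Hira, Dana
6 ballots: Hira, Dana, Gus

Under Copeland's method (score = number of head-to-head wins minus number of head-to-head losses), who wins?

Pairwise results:
  Dana vs Hira: Hira wins 16–3.
  Dana vs Gus: Gus wins 10–9.
  Hira vs Gus: Hira wins 10–9.
Copeland scores (wins − losses):
  Dana: 0 − 2 = -2
  Hira: 2 − 0 = 2
  Gus: 1 − 1 = 0
Hira has the best Copeland score.

Hira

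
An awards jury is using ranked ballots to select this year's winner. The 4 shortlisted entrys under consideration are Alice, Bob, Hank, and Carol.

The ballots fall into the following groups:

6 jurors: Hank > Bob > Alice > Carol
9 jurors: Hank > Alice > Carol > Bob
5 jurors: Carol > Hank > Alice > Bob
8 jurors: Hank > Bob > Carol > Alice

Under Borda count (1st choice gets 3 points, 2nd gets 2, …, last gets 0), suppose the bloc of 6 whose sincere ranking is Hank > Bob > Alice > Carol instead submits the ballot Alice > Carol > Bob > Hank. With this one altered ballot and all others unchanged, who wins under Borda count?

Borda totals with the altered ballot: Alice 41, Bob 22, Hank 61, Carol 44.
The winner is unchanged: still Hank.

Hank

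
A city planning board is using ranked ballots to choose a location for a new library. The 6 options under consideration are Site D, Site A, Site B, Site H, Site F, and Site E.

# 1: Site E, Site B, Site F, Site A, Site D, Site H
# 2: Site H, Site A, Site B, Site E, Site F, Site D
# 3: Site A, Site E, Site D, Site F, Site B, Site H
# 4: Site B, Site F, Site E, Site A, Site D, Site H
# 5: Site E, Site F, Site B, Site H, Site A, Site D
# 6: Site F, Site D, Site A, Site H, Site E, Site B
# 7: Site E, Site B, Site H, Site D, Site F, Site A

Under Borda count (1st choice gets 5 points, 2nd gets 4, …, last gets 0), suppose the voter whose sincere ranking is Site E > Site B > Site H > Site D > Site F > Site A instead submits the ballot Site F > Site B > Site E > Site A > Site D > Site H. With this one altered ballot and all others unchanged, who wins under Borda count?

Borda totals with the altered ballot: Site D 10, Site A 19, Site B 20, Site H 9, Site F 24, Site E 23.
The switch changes the winner from Site E to Site F.

Site F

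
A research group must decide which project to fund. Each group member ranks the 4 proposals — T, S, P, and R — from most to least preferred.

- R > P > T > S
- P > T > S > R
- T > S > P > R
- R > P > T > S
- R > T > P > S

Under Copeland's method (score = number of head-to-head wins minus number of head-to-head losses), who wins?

R

Pairwise results:
  T vs S: T wins 5–0.
  T vs P: P wins 3–2.
  T vs R: R wins 3–2.
  S vs P: P wins 4–1.
  S vs R: R wins 3–2.
  P vs R: R wins 3–2.
Copeland scores (wins − losses):
  T: 1 − 2 = -1
  S: 0 − 3 = -3
  P: 2 − 1 = 1
  R: 3 − 0 = 3
R has the best Copeland score.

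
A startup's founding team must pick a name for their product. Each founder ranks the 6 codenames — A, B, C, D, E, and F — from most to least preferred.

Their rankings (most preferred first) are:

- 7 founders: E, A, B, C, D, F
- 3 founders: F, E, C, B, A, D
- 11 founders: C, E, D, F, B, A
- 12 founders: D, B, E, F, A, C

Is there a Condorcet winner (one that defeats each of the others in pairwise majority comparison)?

Yes

Head-to-head results (33 voters total):
A vs B: B wins 26–7.
A vs C: A wins 19–14.
A vs D: D wins 23–10.
A vs E: E wins 33–0.
A vs F: F wins 26–7.
B vs C: B wins 19–14.
B vs D: D wins 23–10.
B vs E: E wins 21–12.
B vs F: B wins 19–14.
C vs D: C wins 21–12.
C vs E: E wins 22–11.
C vs F: C wins 18–15.
D vs E: E wins 21–12.
D vs F: D wins 30–3.
E vs F: E wins 30–3.
E beats each rival — A (33–0), B (21–12), C (22–11), D (21–12), F (30–3) — so E is the Condorcet winner.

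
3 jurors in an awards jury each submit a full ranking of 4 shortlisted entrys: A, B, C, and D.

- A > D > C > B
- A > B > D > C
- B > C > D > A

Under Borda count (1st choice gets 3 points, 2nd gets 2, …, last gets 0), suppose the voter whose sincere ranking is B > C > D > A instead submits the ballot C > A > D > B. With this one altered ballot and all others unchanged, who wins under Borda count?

A

Borda totals with the altered ballot: A 8, B 2, C 4, D 4.
The winner is unchanged: still A.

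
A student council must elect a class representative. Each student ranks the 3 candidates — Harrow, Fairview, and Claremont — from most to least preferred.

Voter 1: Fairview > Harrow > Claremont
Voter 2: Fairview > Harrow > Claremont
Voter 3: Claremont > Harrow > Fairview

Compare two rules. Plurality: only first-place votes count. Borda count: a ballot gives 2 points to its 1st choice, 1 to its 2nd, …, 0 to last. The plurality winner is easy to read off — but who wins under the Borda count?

Plurality first-place counts: Harrow 0, Fairview 2, Claremont 1 → Fairview.
Borda totals: Harrow 3, Fairview 4, Claremont 2 → Fairview.

Fairview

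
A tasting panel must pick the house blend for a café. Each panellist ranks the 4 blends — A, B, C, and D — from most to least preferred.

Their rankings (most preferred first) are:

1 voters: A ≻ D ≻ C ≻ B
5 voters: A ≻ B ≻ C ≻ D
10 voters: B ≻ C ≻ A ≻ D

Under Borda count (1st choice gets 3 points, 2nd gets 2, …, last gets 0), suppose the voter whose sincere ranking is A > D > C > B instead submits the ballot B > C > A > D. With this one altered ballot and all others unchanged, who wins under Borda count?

Borda totals with the altered ballot: A 26, B 43, C 27, D 0.
The winner is unchanged: still B.

B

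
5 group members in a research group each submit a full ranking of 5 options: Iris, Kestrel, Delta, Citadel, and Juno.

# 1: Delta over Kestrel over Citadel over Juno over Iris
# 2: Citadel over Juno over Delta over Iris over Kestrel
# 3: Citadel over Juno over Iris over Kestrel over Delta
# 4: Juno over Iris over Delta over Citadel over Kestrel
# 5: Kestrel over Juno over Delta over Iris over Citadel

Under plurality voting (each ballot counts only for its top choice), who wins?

First-place vote totals:
  Iris: 0
  Kestrel: 1
  Delta: 1
  Citadel: 2
  Juno: 1
Citadel has the most first-place votes.

Citadel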